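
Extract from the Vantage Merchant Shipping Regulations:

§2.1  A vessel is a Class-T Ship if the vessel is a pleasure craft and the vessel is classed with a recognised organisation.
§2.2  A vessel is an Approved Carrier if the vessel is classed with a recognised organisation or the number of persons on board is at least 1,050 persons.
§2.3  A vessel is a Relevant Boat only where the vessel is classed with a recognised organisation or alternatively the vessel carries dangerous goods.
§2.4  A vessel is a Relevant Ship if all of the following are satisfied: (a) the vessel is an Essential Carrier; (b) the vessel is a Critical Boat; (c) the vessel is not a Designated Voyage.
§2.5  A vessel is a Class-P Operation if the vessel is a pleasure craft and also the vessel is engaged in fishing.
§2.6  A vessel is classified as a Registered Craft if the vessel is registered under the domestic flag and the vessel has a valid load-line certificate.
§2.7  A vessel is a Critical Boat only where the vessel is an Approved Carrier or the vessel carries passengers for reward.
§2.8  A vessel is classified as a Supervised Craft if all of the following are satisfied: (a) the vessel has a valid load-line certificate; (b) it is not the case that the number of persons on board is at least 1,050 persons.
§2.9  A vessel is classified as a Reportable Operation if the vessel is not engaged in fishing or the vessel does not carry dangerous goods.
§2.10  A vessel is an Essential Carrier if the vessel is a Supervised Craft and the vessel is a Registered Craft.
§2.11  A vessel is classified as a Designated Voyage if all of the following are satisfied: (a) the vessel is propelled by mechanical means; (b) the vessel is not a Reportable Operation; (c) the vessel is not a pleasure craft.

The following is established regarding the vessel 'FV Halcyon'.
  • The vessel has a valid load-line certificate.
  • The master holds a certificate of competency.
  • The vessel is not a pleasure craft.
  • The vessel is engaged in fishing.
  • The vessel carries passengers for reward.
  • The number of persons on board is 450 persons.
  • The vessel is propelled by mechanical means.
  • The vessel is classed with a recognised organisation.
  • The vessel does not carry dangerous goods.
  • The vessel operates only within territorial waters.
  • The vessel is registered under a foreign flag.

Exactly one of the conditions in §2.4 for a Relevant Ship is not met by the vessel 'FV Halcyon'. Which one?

§2.8 — Supervised Craft: [the vessel has a valid load-line certificate? yes] AND [number of persons on board: 450 persons ≥ 1,050 persons? no, so negated condition yes] → satisfied.
§2.6 — Registered Craft: [the vessel is registered under the domestic flag? no] AND [the vessel has a valid load-line certificate? yes] → not satisfied.
§2.10 — Essential Carrier: [Supervised Craft (§2.8)? yes] AND [Registered Craft (§2.6)? no] → not satisfied.
§2.2 — Approved Carrier: [the vessel is classed with a recognised organisation? yes] OR [number of persons on board: 450 persons ≥ 1,050 persons? no] → satisfied.
§2.7 — Critical Boat: [Approved Carrier (§2.2)? yes] OR [the vessel carries passengers for reward? yes] → satisfied.
§2.9 — Reportable Operation: [the vessel is not engaged in fishing? no] OR [the vessel does not carry dangerous goods? yes] → satisfied.
§2.11 — Designated Voyage: [the vessel is propelled by mechanical means? yes] AND [not a Reportable Operation (§2.9)? no] AND [the vessel is not a pleasure craft? yes] → not satisfied.
§2.4 — Relevant Ship: [Essential Carrier (§2.10)? no] AND [Critical Boat (§2.7)? yes] AND [not a Designated Voyage (§2.11)? yes] → not satisfied.

Essential Carrier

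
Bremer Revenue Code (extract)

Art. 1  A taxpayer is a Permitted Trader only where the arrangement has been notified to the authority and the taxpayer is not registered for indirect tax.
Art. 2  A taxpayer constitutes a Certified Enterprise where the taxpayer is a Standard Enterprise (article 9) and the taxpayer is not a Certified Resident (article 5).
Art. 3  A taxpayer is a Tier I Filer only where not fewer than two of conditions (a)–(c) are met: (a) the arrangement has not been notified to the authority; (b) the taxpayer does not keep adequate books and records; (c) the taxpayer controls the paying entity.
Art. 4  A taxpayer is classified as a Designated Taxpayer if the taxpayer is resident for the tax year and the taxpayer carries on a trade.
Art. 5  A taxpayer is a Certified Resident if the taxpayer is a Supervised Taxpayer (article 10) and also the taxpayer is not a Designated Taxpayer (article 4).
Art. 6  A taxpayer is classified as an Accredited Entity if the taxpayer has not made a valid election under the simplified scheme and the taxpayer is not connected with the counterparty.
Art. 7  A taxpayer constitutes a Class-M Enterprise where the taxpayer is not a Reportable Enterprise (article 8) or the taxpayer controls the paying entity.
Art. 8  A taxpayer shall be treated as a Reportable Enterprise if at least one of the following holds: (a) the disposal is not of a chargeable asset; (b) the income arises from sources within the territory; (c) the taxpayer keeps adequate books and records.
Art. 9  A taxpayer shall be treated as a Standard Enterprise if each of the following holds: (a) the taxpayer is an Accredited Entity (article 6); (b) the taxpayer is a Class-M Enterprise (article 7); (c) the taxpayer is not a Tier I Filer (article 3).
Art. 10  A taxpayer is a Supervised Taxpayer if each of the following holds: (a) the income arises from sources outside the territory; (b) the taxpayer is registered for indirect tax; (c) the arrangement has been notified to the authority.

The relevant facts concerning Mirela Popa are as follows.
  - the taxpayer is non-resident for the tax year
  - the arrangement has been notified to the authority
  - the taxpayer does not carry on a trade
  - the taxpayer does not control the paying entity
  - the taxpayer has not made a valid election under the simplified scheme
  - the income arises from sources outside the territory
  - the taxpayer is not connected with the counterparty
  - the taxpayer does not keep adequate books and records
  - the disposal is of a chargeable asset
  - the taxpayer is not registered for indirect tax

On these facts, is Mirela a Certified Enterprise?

Under article 6: the taxpayer has not made a valid election under the simplified scheme? yes; and the taxpayer is not connected with the counterparty? yes. So the taxpayer is an Accredited Entity.
Under article 8: the disposal is not of a chargeable asset? no; or the income arises from sources within the territory? no; or the taxpayer keeps adequate books and records? no. So the taxpayer is not a Reportable Enterprise.
Under article 7: not a Reportable Enterprise (article 8)? yes; or the taxpayer controls the paying entity? no. So the taxpayer is a Class-M Enterprise.
Under article 3: the arrangement has not been notified to the authority? no; the taxpayer does not keep adequate books and records? yes; the taxpayer controls the paying entity? no — 1 of 3 hold (need ≥2) → not satisfied.
Under article 9: Accredited Entity (article 6)? yes; and Class-M Enterprise (article 7)? yes; and not a Tier I Filer (article 3)? yes. So the taxpayer is a Standard Enterprise.
Under article 10: the income arises from sources outside the territory? yes; and the taxpayer is registered for indirect tax? no; and the arrangement has been notified to the authority? yes. So the taxpayer is not a Supervised Taxpayer.
Under article 4: the taxpayer is resident for the tax year? no; and the taxpayer carries on a trade? no. So the taxpayer is not a Designated Taxpayer.
Under article 5: Supervised Taxpayer (article 10)? no; and not a Designated Taxpayer (article 4)? yes. So the taxpayer is not a Certified Resident.
Under article 2: Standard Enterprise (article 9)? yes; and not a Certified Resident (article 5)? yes. So the taxpayer is a Certified Enterprise.

Yes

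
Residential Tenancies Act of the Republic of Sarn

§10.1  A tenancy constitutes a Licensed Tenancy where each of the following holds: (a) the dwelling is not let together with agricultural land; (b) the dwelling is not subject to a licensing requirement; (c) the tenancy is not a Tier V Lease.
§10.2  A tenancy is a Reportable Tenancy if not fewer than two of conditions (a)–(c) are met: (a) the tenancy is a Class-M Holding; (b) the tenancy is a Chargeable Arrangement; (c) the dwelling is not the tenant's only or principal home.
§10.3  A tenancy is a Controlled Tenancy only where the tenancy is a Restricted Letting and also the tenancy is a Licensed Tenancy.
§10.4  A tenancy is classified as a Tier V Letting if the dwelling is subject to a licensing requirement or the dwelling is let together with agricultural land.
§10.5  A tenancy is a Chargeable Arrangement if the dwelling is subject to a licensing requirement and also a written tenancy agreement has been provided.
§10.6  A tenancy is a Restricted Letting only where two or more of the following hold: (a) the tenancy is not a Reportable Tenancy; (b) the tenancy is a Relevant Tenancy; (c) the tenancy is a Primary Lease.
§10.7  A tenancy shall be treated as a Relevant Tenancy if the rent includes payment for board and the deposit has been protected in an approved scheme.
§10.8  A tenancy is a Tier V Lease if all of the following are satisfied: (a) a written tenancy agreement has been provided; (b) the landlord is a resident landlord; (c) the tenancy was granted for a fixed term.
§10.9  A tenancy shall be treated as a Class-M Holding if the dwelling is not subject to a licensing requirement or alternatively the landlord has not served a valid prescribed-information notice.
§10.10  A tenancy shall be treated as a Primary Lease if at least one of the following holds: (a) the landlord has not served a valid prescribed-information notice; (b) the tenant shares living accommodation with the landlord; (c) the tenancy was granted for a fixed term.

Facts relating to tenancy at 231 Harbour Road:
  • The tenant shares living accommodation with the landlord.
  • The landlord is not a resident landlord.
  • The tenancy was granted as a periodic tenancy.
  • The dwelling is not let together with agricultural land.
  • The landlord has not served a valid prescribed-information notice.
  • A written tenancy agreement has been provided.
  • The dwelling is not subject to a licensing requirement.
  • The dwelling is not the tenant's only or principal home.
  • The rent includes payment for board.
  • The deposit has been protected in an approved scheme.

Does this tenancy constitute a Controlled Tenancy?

Yes

§10.9 — Class-M Holding: [the dwelling is not subject to a licensing requirement? yes] OR [the landlord has not served a valid prescribed-information notice? yes] → satisfied.
§10.5 — Chargeable Arrangement: [the dwelling is subject to a licensing requirement? no] AND [a written tenancy agreement has been provided? yes] → not satisfied.
§10.2 — Reportable Tenancy: Class-M Holding (§10.9)? yes; Chargeable Arrangement (§10.5)? no; the dwelling is not the tenant's only or principal home? yes — 2 of 3 hold (need ≥2) → satisfied.
§10.7 — Relevant Tenancy: [the rent includes payment for board? yes] AND [the deposit has been protected in an approved scheme? yes] → satisfied.
§10.10 — Primary Lease: [the landlord has not served a valid prescribed-information notice? yes] OR [the tenant shares living accommodation with the landlord? yes] OR [the tenancy was granted for a fixed term? no] → satisfied.
§10.6 — Restricted Letting: not a Reportable Tenancy (§10.2)? no; Relevant Tenancy (§10.7)? yes; Primary Lease (§10.10)? yes — 2 of 3 hold (need ≥2) → satisfied.
§10.8 — Tier V Lease: [a written tenancy agreement has been provided? yes] AND [the landlord is a resident landlord? no] AND [the tenancy was granted for a fixed term? no] → not satisfied.
§10.1 — Licensed Tenancy: [the dwelling is not let together with agricultural land? yes] AND [the dwelling is not subject to a licensing requirement? yes] AND [not a Tier V Lease (§10.8)? yes] → satisfied.
§10.3 — Controlled Tenancy: [Restricted Letting (§10.6)? yes] AND [Licensed Tenancy (§10.1)? yes] → satisfied.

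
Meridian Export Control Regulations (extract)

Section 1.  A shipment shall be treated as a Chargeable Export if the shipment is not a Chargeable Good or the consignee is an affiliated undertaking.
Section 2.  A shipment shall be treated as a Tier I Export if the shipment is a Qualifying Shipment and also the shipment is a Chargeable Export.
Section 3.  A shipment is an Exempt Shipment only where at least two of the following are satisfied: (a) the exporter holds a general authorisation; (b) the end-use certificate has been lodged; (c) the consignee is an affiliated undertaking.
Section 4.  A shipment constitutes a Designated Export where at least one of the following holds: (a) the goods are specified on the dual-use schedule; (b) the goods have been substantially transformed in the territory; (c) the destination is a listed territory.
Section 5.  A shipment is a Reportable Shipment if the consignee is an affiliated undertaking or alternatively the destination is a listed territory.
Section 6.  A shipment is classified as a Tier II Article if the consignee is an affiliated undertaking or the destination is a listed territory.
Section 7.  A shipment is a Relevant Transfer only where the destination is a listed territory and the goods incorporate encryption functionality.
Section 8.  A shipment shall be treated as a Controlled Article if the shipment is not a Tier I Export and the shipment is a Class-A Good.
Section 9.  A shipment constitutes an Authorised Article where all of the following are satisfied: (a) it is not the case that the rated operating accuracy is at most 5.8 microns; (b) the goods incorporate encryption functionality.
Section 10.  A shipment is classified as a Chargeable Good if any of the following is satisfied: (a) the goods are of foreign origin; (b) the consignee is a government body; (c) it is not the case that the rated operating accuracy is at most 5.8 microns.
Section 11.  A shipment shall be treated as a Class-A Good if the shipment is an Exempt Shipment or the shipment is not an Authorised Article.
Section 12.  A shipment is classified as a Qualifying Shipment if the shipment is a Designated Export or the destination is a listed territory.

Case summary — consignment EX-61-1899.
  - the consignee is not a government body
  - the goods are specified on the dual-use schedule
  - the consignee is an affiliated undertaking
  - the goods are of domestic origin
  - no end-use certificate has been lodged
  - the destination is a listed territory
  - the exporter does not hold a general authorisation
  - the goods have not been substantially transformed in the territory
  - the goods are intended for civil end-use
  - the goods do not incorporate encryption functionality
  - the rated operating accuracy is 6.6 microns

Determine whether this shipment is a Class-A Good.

Under section 3: the exporter holds a general authorisation? no; the end-use certificate has been lodged? no; the consignee is an affiliated undertaking? yes — 1 of 3 hold (need ≥2) → not satisfied.
Under section 9: rated operating accuracy: 6.6 microns ≤ 5.8 microns? no, so negated condition yes; and the goods incorporate encryption functionality? no. So the shipment is not an Authorised Article.
Under section 11: Exempt Shipment (section 3)? no; or not an Authorised Article (section 9)? yes. So the shipment is a Class-A Good.

Yes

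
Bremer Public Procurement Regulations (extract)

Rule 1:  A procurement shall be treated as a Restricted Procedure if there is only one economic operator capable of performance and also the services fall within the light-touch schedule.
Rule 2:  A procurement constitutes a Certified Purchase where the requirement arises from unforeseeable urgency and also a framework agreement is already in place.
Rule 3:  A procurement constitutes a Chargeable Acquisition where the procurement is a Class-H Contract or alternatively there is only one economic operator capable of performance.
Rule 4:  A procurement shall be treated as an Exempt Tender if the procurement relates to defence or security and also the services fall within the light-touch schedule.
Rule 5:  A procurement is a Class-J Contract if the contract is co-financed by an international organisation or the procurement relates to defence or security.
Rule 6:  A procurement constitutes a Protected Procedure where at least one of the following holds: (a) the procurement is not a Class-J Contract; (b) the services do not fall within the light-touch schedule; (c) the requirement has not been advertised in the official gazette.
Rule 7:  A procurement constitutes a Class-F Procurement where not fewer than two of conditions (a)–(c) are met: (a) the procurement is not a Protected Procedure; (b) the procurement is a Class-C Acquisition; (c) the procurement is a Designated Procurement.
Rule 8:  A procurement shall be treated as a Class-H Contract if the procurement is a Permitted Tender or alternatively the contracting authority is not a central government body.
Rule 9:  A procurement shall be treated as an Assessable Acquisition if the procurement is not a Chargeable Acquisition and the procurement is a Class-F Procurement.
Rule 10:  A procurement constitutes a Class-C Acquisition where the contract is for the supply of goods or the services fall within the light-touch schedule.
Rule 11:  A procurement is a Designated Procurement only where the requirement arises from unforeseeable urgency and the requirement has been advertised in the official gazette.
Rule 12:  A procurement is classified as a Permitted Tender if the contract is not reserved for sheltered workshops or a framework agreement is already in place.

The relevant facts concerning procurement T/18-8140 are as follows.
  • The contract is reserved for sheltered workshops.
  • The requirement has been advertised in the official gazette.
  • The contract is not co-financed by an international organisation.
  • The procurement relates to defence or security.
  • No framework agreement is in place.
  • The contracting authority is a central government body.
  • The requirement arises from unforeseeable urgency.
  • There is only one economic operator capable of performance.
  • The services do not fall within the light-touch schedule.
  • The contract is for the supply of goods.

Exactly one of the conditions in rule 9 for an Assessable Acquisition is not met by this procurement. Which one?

Under rule 12: the contract is not reserved for sheltered workshops? no; or a framework agreement is already in place? no. So the procurement is not a Permitted Tender.
Under rule 8: Permitted Tender (rule 12)? no; or the contracting authority is not a central government body? no. So the procurement is not a Class-H Contract.
Under rule 3: Class-H Contract (rule 8)? no; or there is only one economic operator capable of performance? yes. So the procurement is a Chargeable Acquisition.
Under rule 5: the contract is co-financed by an international organisation? no; or the procurement relates to defence or security? yes. So the procurement is a Class-J Contract.
Under rule 6: not a Class-J Contract (rule 5)? no; or the services do not fall within the light-touch schedule? yes; or the requirement has not been advertised in the official gazette? no. So the procurement is a Protected Procedure.
Under rule 10: the contract is for the supply of goods? yes; or the services fall within the light-touch schedule? no. So the procurement is a Class-C Acquisition.
Under rule 11: the requirement arises from unforeseeable urgency? yes; and the requirement has been advertised in the official gazette? yes. So the procurement is a Designated Procurement.
Under rule 7: not a Protected Procedure (rule 6)? no; Class-C Acquisition (rule 10)? yes; Designated Procurement (rule 11)? yes — 2 of 3 hold (need ≥2) → satisfied.
Under rule 9: not a Chargeable Acquisition (rule 3)? no; and Class-F Procurement (rule 7)? yes. So the procurement is not an Assessable Acquisition.

Chargeable Acquisition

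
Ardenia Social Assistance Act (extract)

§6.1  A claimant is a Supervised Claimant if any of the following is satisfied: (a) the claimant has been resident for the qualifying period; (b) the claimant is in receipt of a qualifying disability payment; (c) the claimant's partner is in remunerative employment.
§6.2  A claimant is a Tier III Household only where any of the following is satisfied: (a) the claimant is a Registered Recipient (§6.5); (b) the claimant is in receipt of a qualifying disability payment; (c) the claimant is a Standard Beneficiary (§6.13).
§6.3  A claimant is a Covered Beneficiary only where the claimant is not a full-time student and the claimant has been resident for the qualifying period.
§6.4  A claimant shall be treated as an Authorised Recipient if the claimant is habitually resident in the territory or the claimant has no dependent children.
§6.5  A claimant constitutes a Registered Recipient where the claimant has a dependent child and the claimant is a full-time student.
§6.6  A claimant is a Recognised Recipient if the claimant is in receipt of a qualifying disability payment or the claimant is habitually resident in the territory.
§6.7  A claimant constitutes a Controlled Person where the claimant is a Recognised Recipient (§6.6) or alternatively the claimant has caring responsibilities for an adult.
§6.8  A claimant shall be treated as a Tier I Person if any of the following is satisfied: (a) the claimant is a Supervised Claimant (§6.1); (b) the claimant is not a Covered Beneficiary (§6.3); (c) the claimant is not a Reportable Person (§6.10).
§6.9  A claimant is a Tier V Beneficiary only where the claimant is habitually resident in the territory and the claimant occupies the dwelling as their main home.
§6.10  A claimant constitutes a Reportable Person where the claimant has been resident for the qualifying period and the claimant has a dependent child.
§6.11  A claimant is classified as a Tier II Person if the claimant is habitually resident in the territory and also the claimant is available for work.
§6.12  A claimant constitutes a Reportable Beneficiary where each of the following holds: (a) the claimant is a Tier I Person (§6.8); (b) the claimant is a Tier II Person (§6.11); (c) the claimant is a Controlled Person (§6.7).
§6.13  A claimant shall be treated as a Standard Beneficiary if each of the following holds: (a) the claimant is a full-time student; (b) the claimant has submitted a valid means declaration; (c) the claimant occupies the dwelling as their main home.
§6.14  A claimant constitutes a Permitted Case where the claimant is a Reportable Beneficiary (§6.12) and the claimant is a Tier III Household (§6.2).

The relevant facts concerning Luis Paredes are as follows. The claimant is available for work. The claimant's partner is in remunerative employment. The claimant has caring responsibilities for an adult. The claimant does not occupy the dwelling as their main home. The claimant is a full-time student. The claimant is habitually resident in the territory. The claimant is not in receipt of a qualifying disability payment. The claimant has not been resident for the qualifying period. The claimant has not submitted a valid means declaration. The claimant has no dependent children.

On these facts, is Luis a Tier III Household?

No

§6.5 — Registered Recipient: [the claimant has a dependent child? no] AND [the claimant is a full-time student? yes] → not satisfied.
§6.13 — Standard Beneficiary: [the claimant is a full-time student? yes] AND [the claimant has submitted a valid means declaration? no] AND [the claimant occupies the dwelling as their main home? no] → not satisfied.
§6.2 — Tier III Household: [Registered Recipient (§6.5)? no] OR [the claimant is in receipt of a qualifying disability payment? no] OR [Standard Beneficiary (§6.13)? no] → not satisfied.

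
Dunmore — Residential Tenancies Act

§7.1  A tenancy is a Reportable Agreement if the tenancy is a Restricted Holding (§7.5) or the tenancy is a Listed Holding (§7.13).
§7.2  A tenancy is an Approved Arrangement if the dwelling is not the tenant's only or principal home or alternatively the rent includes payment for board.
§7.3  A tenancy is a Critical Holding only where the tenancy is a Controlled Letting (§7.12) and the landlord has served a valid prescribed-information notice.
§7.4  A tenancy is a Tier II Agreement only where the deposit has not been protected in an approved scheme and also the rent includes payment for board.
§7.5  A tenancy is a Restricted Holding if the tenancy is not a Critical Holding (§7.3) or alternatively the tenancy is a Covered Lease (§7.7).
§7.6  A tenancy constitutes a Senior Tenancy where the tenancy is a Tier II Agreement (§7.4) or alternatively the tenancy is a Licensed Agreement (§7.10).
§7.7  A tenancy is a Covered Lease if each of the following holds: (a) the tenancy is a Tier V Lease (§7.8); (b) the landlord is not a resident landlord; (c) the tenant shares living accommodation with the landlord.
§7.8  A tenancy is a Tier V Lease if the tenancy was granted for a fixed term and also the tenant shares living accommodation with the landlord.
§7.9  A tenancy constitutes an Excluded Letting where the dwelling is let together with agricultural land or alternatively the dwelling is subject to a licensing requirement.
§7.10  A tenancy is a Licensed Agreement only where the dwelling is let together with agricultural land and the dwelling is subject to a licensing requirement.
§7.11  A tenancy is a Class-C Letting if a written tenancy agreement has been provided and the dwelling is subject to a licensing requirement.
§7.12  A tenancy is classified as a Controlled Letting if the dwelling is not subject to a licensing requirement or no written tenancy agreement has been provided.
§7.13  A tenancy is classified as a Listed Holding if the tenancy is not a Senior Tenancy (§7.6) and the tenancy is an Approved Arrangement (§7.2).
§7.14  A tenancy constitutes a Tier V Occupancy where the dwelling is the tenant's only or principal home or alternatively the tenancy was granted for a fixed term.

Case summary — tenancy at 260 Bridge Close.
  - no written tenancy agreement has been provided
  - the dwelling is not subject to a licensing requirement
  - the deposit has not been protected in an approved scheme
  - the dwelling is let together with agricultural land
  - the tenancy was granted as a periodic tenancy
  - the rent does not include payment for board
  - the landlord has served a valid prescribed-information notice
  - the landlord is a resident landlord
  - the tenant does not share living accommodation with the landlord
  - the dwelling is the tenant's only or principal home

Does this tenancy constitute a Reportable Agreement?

§7.12 — Controlled Letting: [the dwelling is not subject to a licensing requirement? yes] OR [no written tenancy agreement has been provided? yes] → satisfied.
§7.3 — Critical Holding: [Controlled Letting (§7.12)? yes] AND [the landlord has served a valid prescribed-information notice? yes] → satisfied.
§7.8 — Tier V Lease: [the tenancy was granted for a fixed term? no] AND [the tenant shares living accommodation with the landlord? no] → not satisfied.
§7.7 — Covered Lease: [Tier V Lease (§7.8)? no] AND [the landlord is not a resident landlord? no] AND [the tenant shares living accommodation with the landlord? no] → not satisfied.
§7.5 — Restricted Holding: [not a Critical Holding (§7.3)? no] OR [Covered Lease (§7.7)? no] → not satisfied.
§7.4 — Tier II Agreement: [the deposit has not been protected in an approved scheme? yes] AND [the rent includes payment for board? no] → not satisfied.
§7.10 — Licensed Agreement: [the dwelling is let together with agricultural land? yes] AND [the dwelling is subject to a licensing requirement? no] → not satisfied.
§7.6 — Senior Tenancy: [Tier II Agreement (§7.4)? no] OR [Licensed Agreement (§7.10)? no] → not satisfied.
§7.2 — Approved Arrangement: [the dwelling is not the tenant's only or principal home? no] OR [the rent includes payment for board? no] → not satisfied.
§7.13 — Listed Holding: [not a Senior Tenancy (§7.6)? yes] AND [Approved Arrangement (§7.2)? no] → not satisfied.
§7.1 — Reportable Agreement: [Restricted Holding (§7.5)? no] OR [Listed Holding (§7.13)? no] → not satisfied.

No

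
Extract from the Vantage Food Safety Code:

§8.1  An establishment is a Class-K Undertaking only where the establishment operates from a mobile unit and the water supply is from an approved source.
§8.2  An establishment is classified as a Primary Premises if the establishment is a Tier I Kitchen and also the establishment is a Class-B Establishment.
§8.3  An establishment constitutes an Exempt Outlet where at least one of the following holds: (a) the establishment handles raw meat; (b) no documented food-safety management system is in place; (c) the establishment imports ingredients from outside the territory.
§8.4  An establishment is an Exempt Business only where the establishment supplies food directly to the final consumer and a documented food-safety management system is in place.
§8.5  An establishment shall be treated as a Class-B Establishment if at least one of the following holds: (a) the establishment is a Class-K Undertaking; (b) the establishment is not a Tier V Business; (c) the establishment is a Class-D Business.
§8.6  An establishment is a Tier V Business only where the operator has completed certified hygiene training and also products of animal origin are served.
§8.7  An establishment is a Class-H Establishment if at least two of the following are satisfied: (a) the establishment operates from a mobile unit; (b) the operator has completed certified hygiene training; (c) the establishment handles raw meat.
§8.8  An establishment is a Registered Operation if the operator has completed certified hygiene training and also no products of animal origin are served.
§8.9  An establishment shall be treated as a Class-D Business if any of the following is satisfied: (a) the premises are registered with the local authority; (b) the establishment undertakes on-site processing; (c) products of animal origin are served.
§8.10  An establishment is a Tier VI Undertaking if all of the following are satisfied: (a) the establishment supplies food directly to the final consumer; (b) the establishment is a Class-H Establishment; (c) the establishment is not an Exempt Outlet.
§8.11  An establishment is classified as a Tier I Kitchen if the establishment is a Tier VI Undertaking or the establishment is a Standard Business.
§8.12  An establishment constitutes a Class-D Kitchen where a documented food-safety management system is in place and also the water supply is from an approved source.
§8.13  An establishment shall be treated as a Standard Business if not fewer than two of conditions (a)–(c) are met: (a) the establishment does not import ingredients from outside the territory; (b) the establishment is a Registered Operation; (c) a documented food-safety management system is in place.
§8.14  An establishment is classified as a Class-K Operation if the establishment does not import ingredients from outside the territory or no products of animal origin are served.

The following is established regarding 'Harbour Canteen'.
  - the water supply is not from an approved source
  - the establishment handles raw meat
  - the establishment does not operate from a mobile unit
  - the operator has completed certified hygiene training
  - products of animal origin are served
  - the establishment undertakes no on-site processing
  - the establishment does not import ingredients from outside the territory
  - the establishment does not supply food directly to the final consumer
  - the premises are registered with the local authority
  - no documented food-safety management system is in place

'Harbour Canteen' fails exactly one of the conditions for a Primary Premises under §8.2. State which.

Under §8.7: the establishment operates from a mobile unit? no; the operator has completed certified hygiene training? yes; the establishment handles raw meat? yes — 2 of 3 hold (need ≥2) → satisfied.
Under §8.3: the establishment handles raw meat? yes; or no documented food-safety management system is in place? yes; or the establishment imports ingredients from outside the territory? no. So the establishment is an Exempt Outlet.
Under §8.10: the establishment supplies food directly to the final consumer? no; and Class-H Establishment (§8.7)? yes; and not an Exempt Outlet (§8.3)? no. So the establishment is not a Tier VI Undertaking.
Under §8.8: the operator has completed certified hygiene training? yes; and no products of animal origin are served? no. So the establishment is not a Registered Operation.
Under §8.13: the establishment does not import ingredients from outside the territory? yes; Registered Operation (§8.8)? no; a documented food-safety management system is in place? no — 1 of 3 hold (need ≥2) → not satisfied.
Under §8.11: Tier VI Undertaking (§8.10)? no; or Standard Business (§8.13)? no. So the establishment is not a Tier I Kitchen.
Under §8.1: the establishment operates from a mobile unit? no; and the water supply is from an approved source? no. So the establishment is not a Class-K Undertaking.
Under §8.6: the operator has completed certified hygiene training? yes; and products of animal origin are served? yes. So the establishment is a Tier V Business.
Under §8.9: the premises are registered with the local authority? yes; or the establishment undertakes on-site processing? no; or products of animal origin are served? yes. So the establishment is a Class-D Business.
Under §8.5: Class-K Undertaking (§8.1)? no; or not a Tier V Business (§8.6)? no; or Class-D Business (§8.9)? yes. So the establishment is a Class-B Establishment.
Under §8.2: Tier I Kitchen (§8.11)? no; and Class-B Establishment (§8.5)? yes. So the establishment is not a Primary Premises.

Tier I Kitchen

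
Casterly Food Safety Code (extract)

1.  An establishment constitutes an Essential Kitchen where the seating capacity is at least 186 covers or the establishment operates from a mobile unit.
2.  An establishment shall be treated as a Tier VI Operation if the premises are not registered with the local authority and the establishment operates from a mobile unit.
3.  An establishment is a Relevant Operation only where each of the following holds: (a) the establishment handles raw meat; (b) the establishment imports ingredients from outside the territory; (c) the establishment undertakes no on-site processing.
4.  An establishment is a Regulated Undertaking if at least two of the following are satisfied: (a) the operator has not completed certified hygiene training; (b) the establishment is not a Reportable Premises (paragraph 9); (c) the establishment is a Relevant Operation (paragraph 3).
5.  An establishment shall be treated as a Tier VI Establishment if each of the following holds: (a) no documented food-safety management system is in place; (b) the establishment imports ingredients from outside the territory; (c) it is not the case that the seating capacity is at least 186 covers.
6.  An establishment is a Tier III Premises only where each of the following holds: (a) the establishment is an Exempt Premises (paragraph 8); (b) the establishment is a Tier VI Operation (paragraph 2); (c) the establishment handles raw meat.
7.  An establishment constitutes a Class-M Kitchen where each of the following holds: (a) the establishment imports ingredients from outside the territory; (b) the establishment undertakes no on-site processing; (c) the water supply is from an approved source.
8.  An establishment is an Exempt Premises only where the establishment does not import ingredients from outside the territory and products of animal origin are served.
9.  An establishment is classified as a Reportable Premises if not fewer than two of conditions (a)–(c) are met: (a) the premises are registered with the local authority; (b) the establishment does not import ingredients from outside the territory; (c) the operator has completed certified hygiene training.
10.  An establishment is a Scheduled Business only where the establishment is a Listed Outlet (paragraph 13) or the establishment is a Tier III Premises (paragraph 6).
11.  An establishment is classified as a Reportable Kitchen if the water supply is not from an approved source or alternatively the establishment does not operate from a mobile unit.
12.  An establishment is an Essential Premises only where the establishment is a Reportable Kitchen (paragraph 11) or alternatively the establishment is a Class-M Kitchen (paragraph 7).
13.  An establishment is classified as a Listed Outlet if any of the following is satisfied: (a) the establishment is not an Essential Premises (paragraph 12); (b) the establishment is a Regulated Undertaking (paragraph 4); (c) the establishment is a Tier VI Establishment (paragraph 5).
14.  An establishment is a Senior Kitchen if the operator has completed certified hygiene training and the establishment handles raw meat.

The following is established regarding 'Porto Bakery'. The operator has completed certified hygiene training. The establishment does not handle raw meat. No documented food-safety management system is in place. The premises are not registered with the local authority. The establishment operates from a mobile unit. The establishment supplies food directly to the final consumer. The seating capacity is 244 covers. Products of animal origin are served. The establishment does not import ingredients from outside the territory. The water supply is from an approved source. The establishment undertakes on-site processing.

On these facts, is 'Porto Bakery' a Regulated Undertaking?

Under paragraph 9: the premises are registered with the local authority? no; the establishment does not import ingredients from outside the territory? yes; the operator has completed certified hygiene training? yes — 2 of 3 hold (need ≥2) → satisfied.
Under paragraph 3: the establishment handles raw meat? no; and the establishment imports ingredients from outside the territory? no; and the establishment undertakes no on-site processing? no. So the establishment is not a Relevant Operation.
Under paragraph 4: the operator has not completed certified hygiene training? no; not a Reportable Premises (paragraph 9)? no; Relevant Operation (paragraph 3)? no — 0 of 3 hold (need ≥2) → not satisfied.

No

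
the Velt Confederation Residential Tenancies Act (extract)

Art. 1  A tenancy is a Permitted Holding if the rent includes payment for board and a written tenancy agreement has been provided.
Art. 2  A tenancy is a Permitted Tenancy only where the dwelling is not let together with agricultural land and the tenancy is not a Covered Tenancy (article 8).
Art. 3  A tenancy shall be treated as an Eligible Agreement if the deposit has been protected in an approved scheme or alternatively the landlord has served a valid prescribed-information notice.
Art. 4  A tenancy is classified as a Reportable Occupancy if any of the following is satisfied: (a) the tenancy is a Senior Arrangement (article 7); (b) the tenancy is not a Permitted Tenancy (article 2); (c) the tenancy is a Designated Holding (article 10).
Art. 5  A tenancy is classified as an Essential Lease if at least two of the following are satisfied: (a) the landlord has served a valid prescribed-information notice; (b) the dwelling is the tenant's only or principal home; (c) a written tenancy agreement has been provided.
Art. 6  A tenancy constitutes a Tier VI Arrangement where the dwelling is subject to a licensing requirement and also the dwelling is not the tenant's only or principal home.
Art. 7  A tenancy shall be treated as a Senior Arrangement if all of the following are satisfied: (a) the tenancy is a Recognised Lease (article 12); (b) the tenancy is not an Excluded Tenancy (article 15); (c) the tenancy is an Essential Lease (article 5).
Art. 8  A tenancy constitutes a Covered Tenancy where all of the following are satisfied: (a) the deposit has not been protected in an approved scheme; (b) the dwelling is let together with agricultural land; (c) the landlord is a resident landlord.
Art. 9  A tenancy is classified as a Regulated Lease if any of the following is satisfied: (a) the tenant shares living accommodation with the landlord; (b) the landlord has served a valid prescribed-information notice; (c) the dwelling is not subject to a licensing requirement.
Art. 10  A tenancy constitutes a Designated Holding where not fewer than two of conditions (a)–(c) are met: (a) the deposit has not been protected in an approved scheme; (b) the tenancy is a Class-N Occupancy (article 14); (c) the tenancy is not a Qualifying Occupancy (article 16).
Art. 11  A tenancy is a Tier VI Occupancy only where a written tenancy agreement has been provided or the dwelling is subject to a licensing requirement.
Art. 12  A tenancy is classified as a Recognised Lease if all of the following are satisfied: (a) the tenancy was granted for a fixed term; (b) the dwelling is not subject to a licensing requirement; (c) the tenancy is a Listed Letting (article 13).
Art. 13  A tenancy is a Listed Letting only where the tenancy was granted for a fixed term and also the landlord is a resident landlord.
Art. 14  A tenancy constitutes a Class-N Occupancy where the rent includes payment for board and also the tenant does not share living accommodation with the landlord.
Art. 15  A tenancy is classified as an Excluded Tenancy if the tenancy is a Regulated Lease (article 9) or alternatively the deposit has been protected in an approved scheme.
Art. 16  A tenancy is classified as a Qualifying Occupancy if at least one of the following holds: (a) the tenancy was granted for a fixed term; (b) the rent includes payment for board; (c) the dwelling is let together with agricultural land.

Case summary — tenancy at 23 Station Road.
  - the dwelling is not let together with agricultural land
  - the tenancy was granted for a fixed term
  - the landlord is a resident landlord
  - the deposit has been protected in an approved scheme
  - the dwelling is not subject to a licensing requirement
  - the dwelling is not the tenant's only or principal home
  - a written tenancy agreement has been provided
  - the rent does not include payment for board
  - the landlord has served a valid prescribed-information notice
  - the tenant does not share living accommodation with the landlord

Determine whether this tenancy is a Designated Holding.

No

Under article 14: the rent includes payment for board? no; and the tenant does not share living accommodation with the landlord? yes. So the tenancy is not a Class-N Occupancy.
Under article 16: the tenancy was granted for a fixed term? yes; or the rent includes payment for board? no; or the dwelling is let together with agricultural land? no. So the tenancy is a Qualifying Occupancy.
Under article 10: the deposit has not been protected in an approved scheme? no; Class-N Occupancy (article 14)? no; not a Qualifying Occupancy (article 16)? no — 0 of 3 hold (need ≥2) → not satisfied.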